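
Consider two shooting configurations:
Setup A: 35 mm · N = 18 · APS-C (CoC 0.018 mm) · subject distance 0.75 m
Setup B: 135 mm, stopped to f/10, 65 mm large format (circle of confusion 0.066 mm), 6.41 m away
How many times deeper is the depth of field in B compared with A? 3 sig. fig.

10.4

Setup A: H = 35²/(18×0.018) + 35 ≈ 3815.9 mm; DoF = Df − Dn = 924.91 − 630.72 ≈ 294.19 mm.
Setup B: H = 135²/(10×0.066) + 135 ≈ 27748.6 mm; DoF = Df − Dn = 8295.0 − 5223.1 ≈ 3071.9 mm.
Ratio = 3071.9 / 294.19 ≈ 10.4.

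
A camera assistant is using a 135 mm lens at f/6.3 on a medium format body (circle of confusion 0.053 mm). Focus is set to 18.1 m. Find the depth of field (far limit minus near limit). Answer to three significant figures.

Hyperfocal distance H = f²/(N·c) + f = 135²/(6.3 × 0.053) + 135 = 18225/0.3339 + 135 ≈ 54717.2 mm ≈ 54.72 m.
Near limit Dn = s·(H − f)/(H + s − 2f) = 18100 × (54717.2 − 135) / (54717.2 + 18100 − 2 × 135) = 18100 × 54582.2 / 72547.2 ≈ 13618 mm.
Far limit Df = s·(H − f)/(H − s) = 18100 × (54717.2 − 135) / (54717.2 − 18100) = 18100 × 54582.2 / 36617.2 ≈ 26980 mm.
Depth of field = Df − Dn = 26980 − 13618 ≈ 13362 mm ≈ 13.4 m.

13.4 m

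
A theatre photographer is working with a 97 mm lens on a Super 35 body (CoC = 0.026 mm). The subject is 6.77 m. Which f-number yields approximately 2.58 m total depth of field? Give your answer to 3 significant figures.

f/9.98

Write h = H − f = f²/(N·c). The thin-lens limits are Dn = s·h/(h + (s−f)) and Df = s·h/(h − (s−f)), so DoF = Df − Dn = 2·s·(s−f)·h / (h² − (s−f)²).
That is a quadratic in h: DoF·h² − 2·s·(s−f)·h − DoF·(s−f)² = 0 ⇒ h = (s−f)·(s + √(s² + DoF²)) / DoF = 6673 × (6770 + √(6770² + 2580²)) / 2580 = 6673 × (6770 + 7244.95) / 2580 ≈ 36249 mm.
Then N = f²/(c·h) = 97² / (0.026 × 36249) = 9409 / 942.47 ≈ 9.98.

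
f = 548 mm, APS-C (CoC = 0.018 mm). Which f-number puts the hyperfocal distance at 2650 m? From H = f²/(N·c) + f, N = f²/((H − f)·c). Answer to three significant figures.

f/6.30

Rearrange H = f²/(N·c) + f for N: N = f² / ((H − f)·c).
N = 548² / ((2650000 − 548) × 0.018) = 300304 / 47690 ≈ 6.30.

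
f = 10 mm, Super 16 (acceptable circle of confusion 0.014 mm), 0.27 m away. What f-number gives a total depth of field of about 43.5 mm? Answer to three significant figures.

Write h = H − f = f²/(N·c). The thin-lens limits are Dn = s·h/(h + (s−f)) and Df = s·h/(h − (s−f)), so DoF = Df − Dn = 2·s·(s−f)·h / (h² − (s−f)²).
That is a quadratic in h: DoF·h² − 2·s·(s−f)·h − DoF·(s−f)² = 0 ⇒ h = (s−f)·(s + √(s² + DoF²)) / DoF = 260 × (270 + √(270² + 43.5²)) / 43.5 = 260 × (270 + 273.482) / 43.5 ≈ 3248.4 mm.
Then N = f²/(c·h) = 10² / (0.014 × 3248.4) = 100 / 45.478 ≈ 2.20.

f/2.20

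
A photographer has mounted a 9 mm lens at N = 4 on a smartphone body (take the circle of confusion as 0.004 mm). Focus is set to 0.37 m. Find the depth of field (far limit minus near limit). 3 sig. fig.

Hyperfocal distance H = f²/(N·c) + f = 9²/(4 × 0.004) + 9 = 81/0.016 + 9 ≈ 5071.5 mm ≈ 5.072 m.
Near limit Dn = s·(H − f)/(H + s − 2f) = 370 × (5071.5 − 9) / (5071.5 + 370 − 2 × 9) = 370 × 5062.5 / 5423.5 ≈ 345.372 mm.
Far limit Df = s·(H − f)/(H − s) = 370 × (5071.5 − 9) / (5071.5 − 370) = 370 × 5062.5 / 4701.5 ≈ 398.410 mm.
Depth of field = Df − Dn = 398.410 − 345.372 ≈ 53.038 mm.

53.0 mm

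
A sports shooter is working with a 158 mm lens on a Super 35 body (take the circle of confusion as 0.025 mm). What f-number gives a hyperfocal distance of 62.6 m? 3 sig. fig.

f/16

Rearrange H = f²/(N·c) + f for N: N = f² / ((H − f)·c).
N = 158² / ((62600 − 158) × 0.025) = 24964 / 1561 ≈ 16.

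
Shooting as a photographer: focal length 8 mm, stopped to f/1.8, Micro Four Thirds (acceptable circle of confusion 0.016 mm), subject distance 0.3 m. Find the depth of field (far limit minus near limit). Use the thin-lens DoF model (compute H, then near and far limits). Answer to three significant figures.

80.2 mm

Hyperfocal distance H = f²/(N·c) + f = 8²/(1.8 × 0.016) + 8 = 64/0.0288 + 8 ≈ 2230.2 mm ≈ 2.230 m.
Near limit Dn = s·(H − f)/(H + s − 2f) = 300 × (2230.2 − 8) / (2230.2 + 300 − 2 × 8) = 300 × 2222.2 / 2514.2 ≈ 265.158 mm.
Far limit Df = s·(H − f)/(H − s) = 300 × (2230.2 − 8) / (2230.2 − 300) = 300 × 2222.2 / 1930.2 ≈ 345.383 mm.
Depth of field = Df − Dn = 345.383 − 265.158 ≈ 80.225 mm.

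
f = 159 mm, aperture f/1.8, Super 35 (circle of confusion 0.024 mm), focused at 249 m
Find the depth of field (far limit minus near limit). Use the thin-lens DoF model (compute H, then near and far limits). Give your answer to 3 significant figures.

258 m

Hyperfocal distance H = f²/(N·c) + f = 159²/(1.8 × 0.024) + 159 = 25281/0.0432 + 159 ≈ 585367.3 mm ≈ 585.4 m.
Near limit Dn = s·(H − f)/(H + s − 2f) = 249000 × (585367.3 − 159) / (585367.3 + 249000 − 2 × 159) = 249000 × 585208.3 / 834049.3 ≈ 174710 mm.
Far limit Df = s·(H − f)/(H − s) = 249000 × (585367.3 − 159) / (585367.3 − 249000) = 249000 × 585208.3 / 336367.3 ≈ 433208 mm.
Depth of field = Df − Dn = 433208 − 174710 ≈ 258498 mm ≈ 258 m.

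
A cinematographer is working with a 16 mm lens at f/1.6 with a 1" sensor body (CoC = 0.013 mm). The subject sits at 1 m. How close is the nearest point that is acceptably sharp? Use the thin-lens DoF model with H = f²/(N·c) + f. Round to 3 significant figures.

Hyperfocal distance H = f²/(N·c) + f = 16²/(1.6 × 0.013) + 16 = 256/0.0208 + 16 ≈ 12323.7 mm ≈ 12.32 m.
Near limit Dn = s·(H − f)/(H + s − 2f) = 1000 × (12323.7 − 16) / (12323.7 + 1000 − 2 × 16) = 1000 × 12307.7 / 13291.7 ≈ 925.97 mm ≈ 0.926 m.

0.926 m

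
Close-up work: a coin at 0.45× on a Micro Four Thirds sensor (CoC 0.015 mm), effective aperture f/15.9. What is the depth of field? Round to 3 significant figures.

At magnification m, DoF ≈ 2·N_eff·c/m² = 2 × 15.9 × 0.015 / 0.45² = 0.477 / 0.2025 ≈ 2.36 mm.

2.36 mm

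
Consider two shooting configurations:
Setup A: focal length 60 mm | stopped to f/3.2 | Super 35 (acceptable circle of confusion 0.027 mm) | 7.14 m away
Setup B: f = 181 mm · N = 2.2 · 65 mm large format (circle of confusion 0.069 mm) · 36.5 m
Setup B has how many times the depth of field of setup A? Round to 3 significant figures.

Setup A: H = 60²/(3.2×0.027) + 60 ≈ 41726.7 mm; DoF = Df − Dn = 8601.6 − 6103.0 ≈ 2498.6 mm.
Setup B: H = 181²/(2.2×0.069) + 181 ≈ 215997.9 mm; DoF = Df − Dn = 43885 − 31242 ≈ 12643 mm.
Ratio = 12643 / 2498.6 ≈ 5.06.

5.06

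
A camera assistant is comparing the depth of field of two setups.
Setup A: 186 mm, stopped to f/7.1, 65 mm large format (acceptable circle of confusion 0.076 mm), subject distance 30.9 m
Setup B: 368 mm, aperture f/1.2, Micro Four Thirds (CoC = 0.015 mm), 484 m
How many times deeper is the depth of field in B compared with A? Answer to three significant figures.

Setup A: H = 186²/(7.1×0.076) + 186 ≈ 64300.2 mm; DoF = Df − Dn = 59315 − 20892 ≈ 38423 mm.
Setup B: H = 368²/(1.2×0.015) + 368 ≈ 7523923.6 mm; DoF = Df − Dn = 517250 − 454767 ≈ 62483 mm.
Ratio = 62483 / 38423 ≈ 1.63.

1.63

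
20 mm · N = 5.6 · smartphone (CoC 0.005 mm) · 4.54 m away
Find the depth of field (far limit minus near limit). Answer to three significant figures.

Hyperfocal distance H = f²/(N·c) + f = 20²/(5.6 × 0.005) + 20 = 400/0.028 + 20 ≈ 14305.7 mm ≈ 14.31 m.
Near limit Dn = s·(H − f)/(H + s − 2f) = 4540 × (14305.7 − 20) / (14305.7 + 4540 − 2 × 20) = 4540 × 14285.7 / 18805.7 ≈ 3448.8 mm.
Far limit Df = s·(H − f)/(H − s) = 4540 × (14305.7 − 20) / (14305.7 − 4540) = 4540 × 14285.7 / 9765.7 ≈ 6641.3 mm.
Depth of field = Df − Dn = 6641.3 − 3448.8 ≈ 3192.5 mm ≈ 3.19 m.

3.19 m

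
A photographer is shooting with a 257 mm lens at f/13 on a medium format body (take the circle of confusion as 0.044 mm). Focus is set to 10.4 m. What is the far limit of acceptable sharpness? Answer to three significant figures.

11.4 m

Hyperfocal distance H = f²/(N·c) + f = 257²/(13 × 0.044) + 257 = 66049/0.572 + 257 ≈ 115727.3 mm ≈ 115.7 m.
Far limit Df = s·(H − f)/(H − s) = 10400 × (115727.3 − 257) / (115727.3 − 10400) = 10400 × 115470.3 / 105327.3 ≈ 11402 mm ≈ 11.4 m.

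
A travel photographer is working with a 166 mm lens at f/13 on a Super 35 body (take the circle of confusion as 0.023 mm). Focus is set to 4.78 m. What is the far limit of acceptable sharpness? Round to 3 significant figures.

Hyperfocal distance H = f²/(N·c) + f = 166²/(13 × 0.023) + 166 = 27556/0.299 + 166 ≈ 92326.5 mm ≈ 92.33 m.
Far limit Df = s·(H − f)/(H − s) = 4780 × (92326.5 − 166) / (92326.5 − 4780) = 4780 × 92160.5 / 87546.5 ≈ 5031.9 mm ≈ 5.03 m.

5.03 m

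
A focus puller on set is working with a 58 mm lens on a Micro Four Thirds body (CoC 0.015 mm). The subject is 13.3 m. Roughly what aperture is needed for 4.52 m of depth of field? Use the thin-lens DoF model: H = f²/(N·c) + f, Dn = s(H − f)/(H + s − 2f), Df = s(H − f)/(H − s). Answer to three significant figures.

Write h = H − f = f²/(N·c). The thin-lens limits are Dn = s·h/(h + (s−f)) and Df = s·h/(h − (s−f)), so DoF = Df − Dn = 2·s·(s−f)·h / (h² − (s−f)²).
That is a quadratic in h: DoF·h² − 2·s·(s−f)·h − DoF·(s−f)² = 0 ⇒ h = (s−f)·(s + √(s² + DoF²)) / DoF = 13242 × (13300 + √(13300² + 4520²)) / 4520 = 13242 × (13300 + 14047.1) / 4520 ≈ 80117 mm.
Then N = f²/(c·h) = 58² / (0.015 × 80117) = 3364 / 1201.8 ≈ 2.80.

f/2.80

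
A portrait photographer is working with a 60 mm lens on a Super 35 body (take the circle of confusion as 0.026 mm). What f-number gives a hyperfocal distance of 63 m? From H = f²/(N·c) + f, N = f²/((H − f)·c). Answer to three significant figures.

Rearrange H = f²/(N·c) + f for N: N = f² / ((H − f)·c).
N = 60² / ((63000 − 60) × 0.026) = 3600 / 1636 ≈ 2.20.

f/2.20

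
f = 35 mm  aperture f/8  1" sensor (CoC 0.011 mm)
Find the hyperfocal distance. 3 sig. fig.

Hyperfocal distance H = f²/(N·c) + f = 35²/(8 × 0.011) + 35 = 1225/0.088 + 35 ≈ 13955.5 mm ≈ 14.0 m.

14.0 m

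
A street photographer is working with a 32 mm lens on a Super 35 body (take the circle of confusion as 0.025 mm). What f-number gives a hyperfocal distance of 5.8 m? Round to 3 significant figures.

Rearrange H = f²/(N·c) + f for N: N = f² / ((H − f)·c).
N = 32² / ((5800 − 32) × 0.025) = 1024 / 144.2 ≈ 7.10.

f/7.10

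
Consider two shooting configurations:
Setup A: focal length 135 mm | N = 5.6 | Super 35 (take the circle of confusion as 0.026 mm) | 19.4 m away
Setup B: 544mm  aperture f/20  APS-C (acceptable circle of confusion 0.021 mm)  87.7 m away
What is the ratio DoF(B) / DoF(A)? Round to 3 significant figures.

Setup A: H = 135²/(5.6×0.026) + 135 ≈ 125306.7 mm; DoF = Df − Dn = 22929.0 − 16812.4 ≈ 6116.6 mm.
Setup B: H = 544²/(20×0.021) + 544 ≈ 705153.5 mm; DoF = Df − Dn = 100079 − 78046 ≈ 22033 mm.
Ratio = 22033 / 6116.6 ≈ 3.60.

3.60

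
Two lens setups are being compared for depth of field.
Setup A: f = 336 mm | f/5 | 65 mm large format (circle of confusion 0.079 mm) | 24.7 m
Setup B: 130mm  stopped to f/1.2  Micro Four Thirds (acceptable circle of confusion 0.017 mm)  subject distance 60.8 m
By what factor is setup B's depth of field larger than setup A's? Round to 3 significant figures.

2.11

Setup A: H = 336²/(5×0.079) + 336 ≈ 286148.7 mm; DoF = Df − Dn = 27001.8 − 22759.8 ≈ 4242.0 mm.
Setup B: H = 130²/(1.2×0.017) + 130 ≈ 828561.4 mm; DoF = Df − Dn = 65604.5 − 56651.2 ≈ 8953.3 mm.
Ratio = 8953.3 / 4242.0 ≈ 2.11.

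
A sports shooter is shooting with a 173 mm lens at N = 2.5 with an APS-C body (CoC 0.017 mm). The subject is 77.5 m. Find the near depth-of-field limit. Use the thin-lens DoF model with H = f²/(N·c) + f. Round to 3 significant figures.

Hyperfocal distance H = f²/(N·c) + f = 173²/(2.5 × 0.017) + 173 = 29929/0.0425 + 173 ≈ 704384.8 mm ≈ 704.4 m.
Near limit Dn = s·(H − f)/(H + s − 2f) = 77500 × (704384.8 − 173) / (704384.8 + 77500 − 2 × 173) = 77500 × 704211.8 / 781538.8 ≈ 69832 mm ≈ 69.8 m.

69.8 m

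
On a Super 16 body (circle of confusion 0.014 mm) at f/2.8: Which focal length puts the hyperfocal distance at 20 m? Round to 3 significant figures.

From H = f²/(N·c) + f, with f ≪ H: f ≈ √(H·N·c) = √(20000 × 2.8 × 0.014) = √784.00 ≈ 28.00 mm.
The +f correction barely moves this — solving exactly, f² + N·c·f − N·c·H = 0 ⇒ f = (−N·c + √((N·c)² + 4·N·c·H))/2 = (−0.0392 + √3136.0)/2 ≈ 27.980 mm, so f ≈ 28.0 mm.

28.0 mm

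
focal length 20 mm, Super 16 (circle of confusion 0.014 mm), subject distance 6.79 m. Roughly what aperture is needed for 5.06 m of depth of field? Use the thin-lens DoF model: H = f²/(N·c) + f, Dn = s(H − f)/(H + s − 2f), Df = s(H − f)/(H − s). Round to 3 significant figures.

f/1.40

Write h = H − f = f²/(N·c). The thin-lens limits are Dn = s·h/(h + (s−f)) and Df = s·h/(h − (s−f)), so DoF = Df − Dn = 2·s·(s−f)·h / (h² − (s−f)²).
That is a quadratic in h: DoF·h² − 2·s·(s−f)·h − DoF·(s−f)² = 0 ⇒ h = (s−f)·(s + √(s² + DoF²)) / DoF = 6770 × (6790 + √(6790² + 5060²)) / 5060 = 6770 × (6790 + 8468.04) / 5060 ≈ 20414 mm.
Then N = f²/(c·h) = 20² / (0.014 × 20414) = 400 / 285.80 ≈ 1.40.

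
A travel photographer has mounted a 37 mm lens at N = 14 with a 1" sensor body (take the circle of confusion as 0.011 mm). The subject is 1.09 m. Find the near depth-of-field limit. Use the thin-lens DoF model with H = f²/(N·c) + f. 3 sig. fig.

Hyperfocal distance H = f²/(N·c) + f = 37²/(14 × 0.011) + 37 = 1369/0.154 + 37 ≈ 8926.6 mm ≈ 8.927 m.
Near limit Dn = s·(H − f)/(H + s − 2f) = 1090 × (8926.6 − 37) / (8926.6 + 1090 − 2 × 37) = 1090 × 8889.6 / 9942.6 ≈ 974.56 mm ≈ 0.975 m.

0.975 m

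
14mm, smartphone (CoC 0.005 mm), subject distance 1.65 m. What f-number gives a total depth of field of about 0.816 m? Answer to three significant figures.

f/5.60

Write h = H − f = f²/(N·c). The thin-lens limits are Dn = s·h/(h + (s−f)) and Df = s·h/(h − (s−f)), so DoF = Df − Dn = 2·s·(s−f)·h / (h² − (s−f)²).
That is a quadratic in h: DoF·h² − 2·s·(s−f)·h − DoF·(s−f)² = 0 ⇒ h = (s−f)·(s + √(s² + DoF²)) / DoF = 1636 × (1650 + √(1650² + 816²)) / 816 = 1636 × (1650 + 1840.75) / 816 ≈ 6998.6 mm.
Then N = f²/(c·h) = 14² / (0.005 × 6998.6) = 196 / 34.993 ≈ 5.60.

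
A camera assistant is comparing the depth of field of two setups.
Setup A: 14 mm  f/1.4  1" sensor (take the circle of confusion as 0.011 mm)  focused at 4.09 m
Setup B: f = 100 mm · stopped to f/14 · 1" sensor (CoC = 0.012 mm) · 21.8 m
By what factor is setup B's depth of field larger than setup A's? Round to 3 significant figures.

6.28

Setup A: H = 14²/(1.4×0.011) + 14 ≈ 12741.3 mm; DoF = Df − Dn = 6017.0 − 3097.9 ≈ 2919.1 mm.
Setup B: H = 100²/(14×0.012) + 100 ≈ 59623.8 mm; DoF = Df − Dn = 34307 − 15976 ≈ 18331 mm.
Ratio = 18331 / 2919.1 ≈ 6.28.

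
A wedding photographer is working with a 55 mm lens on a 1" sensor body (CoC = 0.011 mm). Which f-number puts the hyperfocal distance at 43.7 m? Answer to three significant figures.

Rearrange H = f²/(N·c) + f for N: N = f² / ((H − f)·c).
N = 55² / ((43700 − 55) × 0.011) = 3025 / 480.1 ≈ 6.30.

f/6.30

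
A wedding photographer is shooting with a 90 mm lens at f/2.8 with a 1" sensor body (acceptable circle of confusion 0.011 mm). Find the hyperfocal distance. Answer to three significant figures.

263 m

Hyperfocal distance H = f²/(N·c) + f = 90²/(2.8 × 0.011) + 90 = 8100/0.0308 + 90 ≈ 263077.0 mm ≈ 263 m.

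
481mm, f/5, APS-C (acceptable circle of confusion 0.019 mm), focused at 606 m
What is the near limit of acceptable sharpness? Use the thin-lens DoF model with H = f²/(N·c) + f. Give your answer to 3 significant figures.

Hyperfocal distance H = f²/(N·c) + f = 481²/(5 × 0.019) + 481 = 231361/0.095 + 481 ≈ 2435859.9 mm ≈ 2436 m.
Near limit Dn = s·(H − f)/(H + s − 2f) = 606000 × (2435859.9 − 481) / (2435859.9 + 606000 − 2 × 481) = 606000 × 2435378.9 / 3040897.9 ≈ 485330 mm ≈ 485 m.

485 m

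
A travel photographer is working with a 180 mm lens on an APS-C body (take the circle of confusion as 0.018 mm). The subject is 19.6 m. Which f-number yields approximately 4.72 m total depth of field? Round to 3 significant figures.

Write h = H − f = f²/(N·c). The thin-lens limits are Dn = s·h/(h + (s−f)) and Df = s·h/(h − (s−f)), so DoF = Df − Dn = 2·s·(s−f)·h / (h² − (s−f)²).
That is a quadratic in h: DoF·h² − 2·s·(s−f)·h − DoF·(s−f)² = 0 ⇒ h = (s−f)·(s + √(s² + DoF²)) / DoF = 19420 × (19600 + √(19600² + 4720²)) / 4720 = 19420 × (19600 + 20160.3) / 4720 ≈ 163590 mm.
Then N = f²/(c·h) = 180² / (0.018 × 163590) = 32400 / 2944.6 ≈ 11.

f/11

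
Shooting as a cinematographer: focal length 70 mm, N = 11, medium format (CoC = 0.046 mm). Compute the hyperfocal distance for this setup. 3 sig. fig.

Hyperfocal distance H = f²/(N·c) + f = 70²/(11 × 0.046) + 70 = 4900/0.506 + 70 ≈ 9753.8 mm ≈ 9.75 m.

9.75 m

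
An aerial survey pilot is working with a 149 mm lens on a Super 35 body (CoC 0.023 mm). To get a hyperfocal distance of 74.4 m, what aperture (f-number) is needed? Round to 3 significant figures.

Rearrange H = f²/(N·c) + f for N: N = f² / ((H − f)·c).
N = 149² / ((74400 − 149) × 0.023) = 22201 / 1708 ≈ 13.

f/13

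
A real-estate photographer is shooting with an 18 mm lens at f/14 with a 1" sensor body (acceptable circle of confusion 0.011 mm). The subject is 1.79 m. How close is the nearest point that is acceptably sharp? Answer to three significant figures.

Hyperfocal distance H = f²/(N·c) + f = 18²/(14 × 0.011) + 18 = 324/0.154 + 18 ≈ 2121.9 mm ≈ 2.122 m.
Near limit Dn = s·(H − f)/(H + s − 2f) = 1790 × (2121.9 − 18) / (2121.9 + 1790 − 2 × 18) = 1790 × 2103.9 / 3875.9 ≈ 971.64 mm ≈ 0.972 m.

0.972 m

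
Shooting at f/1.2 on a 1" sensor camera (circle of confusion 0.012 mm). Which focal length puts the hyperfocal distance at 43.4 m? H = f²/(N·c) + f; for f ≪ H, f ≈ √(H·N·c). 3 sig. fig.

From H = f²/(N·c) + f, with f ≪ H: f ≈ √(H·N·c) = √(43400 × 1.2 × 0.012) = √624.96 ≈ 25.00 mm.
The +f correction barely moves this — solving exactly, f² + N·c·f − N·c·H = 0 ⇒ f = (−N·c + √((N·c)² + 4·N·c·H))/2 = (−0.0144 + √2499.8)/2 ≈ 24.992 mm, so f ≈ 25.0 mm.

25.0 mm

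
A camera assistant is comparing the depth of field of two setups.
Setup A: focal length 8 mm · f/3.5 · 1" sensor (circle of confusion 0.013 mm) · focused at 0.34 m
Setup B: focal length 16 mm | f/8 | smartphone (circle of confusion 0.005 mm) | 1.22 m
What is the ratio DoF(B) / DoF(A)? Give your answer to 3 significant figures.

Setup A: H = 8²/(3.5×0.013) + 8 ≈ 1414.6 mm; DoF = Df − Dn = 445.04 − 275.07 ≈ 169.97 mm.
Setup B: H = 16²/(8×0.005) + 16 ≈ 6416.0 mm; DoF = Df − Dn = 1502.69 − 1026.83 ≈ 475.86 mm.
Ratio = 475.86 / 169.97 ≈ 2.80.

2.80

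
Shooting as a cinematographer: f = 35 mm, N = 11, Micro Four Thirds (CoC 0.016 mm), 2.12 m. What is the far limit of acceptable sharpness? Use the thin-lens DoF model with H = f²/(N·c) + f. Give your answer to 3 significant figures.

Hyperfocal distance H = f²/(N·c) + f = 35²/(11 × 0.016) + 35 = 1225/0.176 + 35 ≈ 6995.2 mm ≈ 6.995 m.
Far limit Df = s·(H − f)/(H − s) = 2120 × (6995.2 − 35) / (6995.2 − 2120) = 2120 × 6960.2 / 4875.2 ≈ 3026.7 mm ≈ 3.03 m.

3.03 m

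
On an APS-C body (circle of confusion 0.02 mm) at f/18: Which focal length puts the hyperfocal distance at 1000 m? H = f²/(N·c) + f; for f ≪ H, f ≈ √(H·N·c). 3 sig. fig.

600 mm

From H = f²/(N·c) + f, with f ≪ H: f ≈ √(H·N·c) = √(1000000 × 18 × 0.02) = √360000 ≈ 600.0 mm.
The +f correction barely moves this — solving exactly, f² + N·c·f − N·c·H = 0 ⇒ f = (−N·c + √((N·c)² + 4·N·c·H))/2 = (−0.36 + √1440000)/2 ≈ 599.82 mm, so f ≈ 600 mm.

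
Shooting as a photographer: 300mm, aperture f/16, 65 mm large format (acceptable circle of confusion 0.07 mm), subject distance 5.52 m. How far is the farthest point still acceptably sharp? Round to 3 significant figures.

5.90 m

Hyperfocal distance H = f²/(N·c) + f = 300²/(16 × 0.07) + 300 = 90000/1.12 + 300 ≈ 80657.1 mm ≈ 80.66 m.
Far limit Df = s·(H − f)/(H − s) = 5520 × (80657.1 − 300) / (80657.1 − 5520) = 5520 × 80357.1 / 75137.1 ≈ 5903.5 mm ≈ 5.90 m.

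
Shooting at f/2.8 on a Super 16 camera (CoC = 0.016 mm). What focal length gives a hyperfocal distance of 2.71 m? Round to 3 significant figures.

From H = f²/(N·c) + f, with f ≪ H: f ≈ √(H·N·c) = √(2710 × 2.8 × 0.016) = √121.41 ≈ 11.02 mm.
The +f correction barely moves this — solving exactly, f² + N·c·f − N·c·H = 0 ⇒ f = (−N·c + √((N·c)² + 4·N·c·H))/2 = (−0.0448 + √485.63)/2 ≈ 10.996 mm, so f ≈ 11.0 mm.

11.0 mm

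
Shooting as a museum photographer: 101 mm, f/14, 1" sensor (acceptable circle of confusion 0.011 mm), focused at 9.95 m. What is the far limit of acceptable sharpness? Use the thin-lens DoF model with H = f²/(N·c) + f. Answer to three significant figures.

11.7 m

Hyperfocal distance H = f²/(N·c) + f = 101²/(14 × 0.011) + 101 = 10201/0.154 + 101 ≈ 66341.3 mm ≈ 66.34 m.
Far limit Df = s·(H − f)/(H − s) = 9950 × (66341.3 − 101) / (66341.3 − 9950) = 9950 × 66240.3 / 56391.3 ≈ 11688 mm ≈ 11.7 m.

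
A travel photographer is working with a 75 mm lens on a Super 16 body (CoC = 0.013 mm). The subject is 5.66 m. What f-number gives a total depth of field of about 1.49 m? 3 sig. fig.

f/10

Write h = H − f = f²/(N·c). The thin-lens limits are Dn = s·h/(h + (s−f)) and Df = s·h/(h − (s−f)), so DoF = Df − Dn = 2·s·(s−f)·h / (h² − (s−f)²).
That is a quadratic in h: DoF·h² − 2·s·(s−f)·h − DoF·(s−f)² = 0 ⇒ h = (s−f)·(s + √(s² + DoF²)) / DoF = 5585 × (5660 + √(5660² + 1490²)) / 1490 = 5585 × (5660 + 5852.84) / 1490 ≈ 43154 mm.
Then N = f²/(c·h) = 75² / (0.013 × 43154) = 5625 / 561.00 ≈ 10.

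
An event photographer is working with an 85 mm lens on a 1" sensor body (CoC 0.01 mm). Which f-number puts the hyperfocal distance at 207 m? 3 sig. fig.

Rearrange H = f²/(N·c) + f for N: N = f² / ((H − f)·c).
N = 85² / ((207000 − 85) × 0.01) = 7225 / 2069 ≈ 3.49.

f/3.49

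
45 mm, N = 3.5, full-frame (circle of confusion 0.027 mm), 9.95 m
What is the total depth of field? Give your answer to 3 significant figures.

Hyperfocal distance H = f²/(N·c) + f = 45²/(3.5 × 0.027) + 45 = 2025/0.0945 + 45 ≈ 21473.6 mm ≈ 21.47 m.
Near limit Dn = s·(H − f)/(H + s − 2f) = 9950 × (21473.6 − 45) / (21473.6 + 9950 − 2 × 45) = 9950 × 21428.6 / 31333.6 ≈ 6805 mm.
Far limit Df = s·(H − f)/(H − s) = 9950 × (21473.6 − 45) / (21473.6 − 9950) = 9950 × 21428.6 / 11523.6 ≈ 18502 mm.
Depth of field = Df − Dn = 18502 − 6805 ≈ 11697 mm ≈ 11.7 m.

11.7 m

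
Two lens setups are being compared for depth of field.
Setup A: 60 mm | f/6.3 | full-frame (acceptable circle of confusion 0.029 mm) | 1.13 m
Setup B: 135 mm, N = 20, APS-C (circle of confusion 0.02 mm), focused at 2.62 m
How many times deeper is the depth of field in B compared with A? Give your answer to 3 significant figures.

Setup A: H = 60²/(6.3×0.029) + 60 ≈ 19764.4 mm; DoF = Df − Dn = 1194.89 − 1071.80 ≈ 123.09 mm.
Setup B: H = 135²/(20×0.02) + 135 ≈ 45697.5 mm; DoF = Df − Dn = 2771.14 − 2484.49 ≈ 286.65 mm.
Ratio = 286.65 / 123.09 ≈ 2.33.

2.33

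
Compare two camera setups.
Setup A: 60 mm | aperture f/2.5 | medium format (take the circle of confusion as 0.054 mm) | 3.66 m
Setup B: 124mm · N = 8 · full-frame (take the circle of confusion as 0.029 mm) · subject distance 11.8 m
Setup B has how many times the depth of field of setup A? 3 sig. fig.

4.26

Setup A: H = 60²/(2.5×0.054) + 60 ≈ 26726.7 mm; DoF = Df − Dn = 4231.2 − 3224.7 ≈ 1006.5 mm.
Setup B: H = 124²/(8×0.029) + 124 ≈ 66399.9 mm; DoF = Df − Dn = 14323.4 − 10032.5 ≈ 4290.9 mm.
Ratio = 4290.9 / 1006.5 ≈ 4.26.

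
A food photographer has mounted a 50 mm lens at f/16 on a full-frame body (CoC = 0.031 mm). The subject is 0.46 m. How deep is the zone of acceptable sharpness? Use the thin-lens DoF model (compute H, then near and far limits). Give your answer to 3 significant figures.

Hyperfocal distance H = f²/(N·c) + f = 50²/(16 × 0.031) + 50 = 2500/0.496 + 50 ≈ 5090.3 mm ≈ 5.090 m.
Near limit Dn = s·(H − f)/(H + s − 2f) = 460 × (5090.3 − 50) / (5090.3 + 460 − 2 × 50) = 460 × 5040.3 / 5450.3 ≈ 425.397 mm.
Far limit Df = s·(H − f)/(H − s) = 460 × (5090.3 − 50) / (5090.3 − 460) = 460 × 5040.3 / 4630.3 ≈ 500.732 mm.
Depth of field = Df − Dn = 500.732 − 425.397 ≈ 75.335 mm.

75.3 mm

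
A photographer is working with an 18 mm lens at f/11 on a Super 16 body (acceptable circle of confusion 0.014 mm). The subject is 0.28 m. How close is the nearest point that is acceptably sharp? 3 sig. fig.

249 mm

Hyperfocal distance H = f²/(N·c) + f = 18²/(11 × 0.014) + 18 = 324/0.154 + 18 ≈ 2121.9 mm ≈ 2.122 m.
Near limit Dn = s·(H − f)/(H + s − 2f) = 280 × (2121.9 − 18) / (2121.9 + 280 − 2 × 18) = 280 × 2103.9 / 2365.9 ≈ 248.99 mm.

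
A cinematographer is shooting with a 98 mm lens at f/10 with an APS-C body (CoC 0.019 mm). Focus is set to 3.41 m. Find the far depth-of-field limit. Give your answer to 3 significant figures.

Hyperfocal distance H = f²/(N·c) + f = 98²/(10 × 0.019) + 98 = 9604/0.19 + 98 ≈ 50645.4 mm ≈ 50.65 m.
Far limit Df = s·(H − f)/(H − s) = 3410 × (50645.4 − 98) / (50645.4 − 3410) = 3410 × 50547.4 / 47235.4 ≈ 3649.1 mm ≈ 3.65 m.

3.65 m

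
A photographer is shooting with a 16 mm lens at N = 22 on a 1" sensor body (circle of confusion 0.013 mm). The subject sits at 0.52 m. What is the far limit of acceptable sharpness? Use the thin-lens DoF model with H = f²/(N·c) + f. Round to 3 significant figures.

Hyperfocal distance H = f²/(N·c) + f = 16²/(22 × 0.013) + 16 = 256/0.286 + 16 ≈ 911.1 mm ≈ 0.911 m.
Far limit Df = s·(H − f)/(H − s) = 520 × (911.1 − 16) / (911.1 − 520) = 520 × 895.1 / 391.1 ≈ 1190.1 mm ≈ 1.19 m.

1.19 m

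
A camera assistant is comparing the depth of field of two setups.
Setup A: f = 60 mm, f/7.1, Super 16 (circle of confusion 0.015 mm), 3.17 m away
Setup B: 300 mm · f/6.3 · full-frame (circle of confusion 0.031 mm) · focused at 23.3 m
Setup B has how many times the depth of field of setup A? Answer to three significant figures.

Setup A: H = 60²/(7.1×0.015) + 60 ≈ 33862.8 mm; DoF = Df − Dn = 3491.21 − 2902.92 ≈ 588.29 mm.
Setup B: H = 300²/(6.3×0.031) + 300 ≈ 461129.5 mm; DoF = Df − Dn = 24524.0 − 22192.4 ≈ 2331.6 mm.
Ratio = 2331.6 / 588.29 ≈ 3.96.

3.96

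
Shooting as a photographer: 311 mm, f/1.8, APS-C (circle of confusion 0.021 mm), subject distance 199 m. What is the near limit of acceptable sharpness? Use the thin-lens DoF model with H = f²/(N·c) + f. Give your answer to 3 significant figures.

185 m

Hyperfocal distance H = f²/(N·c) + f = 311²/(1.8 × 0.021) + 311 = 96721/0.0378 + 311 ≈ 2559067.6 mm ≈ 2559 m.
Near limit Dn = s·(H − f)/(H + s − 2f) = 199000 × (2559067.6 − 311) / (2559067.6 + 199000 − 2 × 311) = 199000 × 2558756.6 / 2757445.6 ≈ 184661 mm ≈ 185 m.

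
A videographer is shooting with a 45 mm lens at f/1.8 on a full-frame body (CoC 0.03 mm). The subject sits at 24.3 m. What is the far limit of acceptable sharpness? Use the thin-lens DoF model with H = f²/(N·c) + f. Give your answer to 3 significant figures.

68.8 m

Hyperfocal distance H = f²/(N·c) + f = 45²/(1.8 × 0.03) + 45 = 2025/0.054 + 45 ≈ 37545.0 mm ≈ 37.55 m.
Far limit Df = s·(H − f)/(H − s) = 24300 × (37545.0 − 45) / (37545.0 − 24300) = 24300 × 37500.0 / 13245.0 ≈ 68800 mm ≈ 68.8 m.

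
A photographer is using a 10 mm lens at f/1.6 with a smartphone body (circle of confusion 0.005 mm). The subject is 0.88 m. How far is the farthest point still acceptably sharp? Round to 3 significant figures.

Hyperfocal distance H = f²/(N·c) + f = 10²/(1.6 × 0.005) + 10 = 100/0.008 + 10 ≈ 12510.0 mm ≈ 12.51 m.
Far limit Df = s·(H − f)/(H − s) = 880 × (12510.0 − 10) / (12510.0 − 880) = 880 × 12500.0 / 11630.0 ≈ 945.83 mm ≈ 0.946 m.

0.946 m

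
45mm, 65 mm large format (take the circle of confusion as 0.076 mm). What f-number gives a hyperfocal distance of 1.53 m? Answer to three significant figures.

Rearrange H = f²/(N·c) + f for N: N = f² / ((H − f)·c).
N = 45² / ((1530 − 45) × 0.076) = 2025 / 112.9 ≈ 17.9.

f/17.9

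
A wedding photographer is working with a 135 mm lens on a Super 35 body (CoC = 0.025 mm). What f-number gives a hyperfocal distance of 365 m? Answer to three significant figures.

Rearrange H = f²/(N·c) + f for N: N = f² / ((H − f)·c).
N = 135² / ((365000 − 135) × 0.025) = 18225 / 9122 ≈ 2.00.

f/2.00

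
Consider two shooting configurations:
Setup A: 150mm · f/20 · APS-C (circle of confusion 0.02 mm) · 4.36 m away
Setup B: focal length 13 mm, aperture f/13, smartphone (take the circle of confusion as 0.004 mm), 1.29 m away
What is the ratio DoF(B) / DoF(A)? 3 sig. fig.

1.83

Setup A: H = 150²/(20×0.02) + 150 ≈ 56400.0 mm; DoF = Df − Dn = 4712.72 − 4056.40 ≈ 656.32 mm.
Setup B: H = 13²/(13×0.004) + 13 ≈ 3263.0 mm; DoF = Df − Dn = 2124.9 − 926.1 ≈ 1198.8 mm.
Ratio = 1198.8 / 656.32 ≈ 1.83.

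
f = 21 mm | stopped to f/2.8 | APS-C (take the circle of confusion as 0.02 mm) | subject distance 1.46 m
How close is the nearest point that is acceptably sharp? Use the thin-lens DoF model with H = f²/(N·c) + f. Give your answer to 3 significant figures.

Hyperfocal distance H = f²/(N·c) + f = 21²/(2.8 × 0.02) + 21 = 441/0.056 + 21 ≈ 7896.0 mm ≈ 7.896 m.
Near limit Dn = s·(H − f)/(H + s − 2f) = 1460 × (7896.0 − 21) / (7896.0 + 1460 − 2 × 21) = 1460 × 7875.0 / 9314.0 ≈ 1234.4 mm ≈ 1.23 m.

1.23 m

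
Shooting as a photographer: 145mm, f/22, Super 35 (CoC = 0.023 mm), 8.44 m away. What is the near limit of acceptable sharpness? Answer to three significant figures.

Hyperfocal distance H = f²/(N·c) + f = 145²/(22 × 0.023) + 145 = 21025/0.506 + 145 ≈ 41696.4 mm ≈ 41.70 m.
Near limit Dn = s·(H − f)/(H + s − 2f) = 8440 × (41696.4 − 145) / (41696.4 + 8440 − 2 × 145) = 8440 × 41551.4 / 49846.4 ≈ 7035.5 mm ≈ 7.04 m.

7.04 m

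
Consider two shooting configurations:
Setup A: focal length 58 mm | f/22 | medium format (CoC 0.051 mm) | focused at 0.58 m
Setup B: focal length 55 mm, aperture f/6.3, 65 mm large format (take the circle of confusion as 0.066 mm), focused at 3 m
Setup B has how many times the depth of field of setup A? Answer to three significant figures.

13.9

Setup A: H = 58²/(22×0.051) + 58 ≈ 3056.2 mm; DoF = Df − Dn = 702.27 − 493.99 ≈ 208.28 mm.
Setup B: H = 55²/(6.3×0.066) + 55 ≈ 7330.1 mm; DoF = Df − Dn = 5040.4 − 2135.5 ≈ 2904.9 mm.
Ratio = 2904.9 / 208.28 ≈ 13.9.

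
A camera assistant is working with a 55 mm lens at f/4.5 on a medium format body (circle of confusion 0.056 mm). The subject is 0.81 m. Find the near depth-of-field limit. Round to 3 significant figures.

0.762 m

Hyperfocal distance H = f²/(N·c) + f = 55²/(4.5 × 0.056) + 55 = 3025/0.252 + 55 ≈ 12059.0 mm ≈ 12.06 m.
Near limit Dn = s·(H − f)/(H + s − 2f) = 810 × (12059.0 − 55) / (12059.0 + 810 − 2 × 55) = 810 × 12004.0 / 12759.0 ≈ 762.07 mm ≈ 0.762 m.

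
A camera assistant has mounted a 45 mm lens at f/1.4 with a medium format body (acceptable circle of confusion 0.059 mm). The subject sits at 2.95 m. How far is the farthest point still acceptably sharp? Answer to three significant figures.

Hyperfocal distance H = f²/(N·c) + f = 45²/(1.4 × 0.059) + 45 = 2025/0.0826 + 45 ≈ 24560.7 mm ≈ 24.56 m.
Far limit Df = s·(H − f)/(H − s) = 2950 × (24560.7 − 45) / (24560.7 − 2950) = 2950 × 24515.7 / 21610.7 ≈ 3346.6 mm ≈ 3.35 m.

3.35 m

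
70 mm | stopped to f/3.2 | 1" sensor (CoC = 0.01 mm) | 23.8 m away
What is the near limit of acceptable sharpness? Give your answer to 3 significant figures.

Hyperfocal distance H = f²/(N·c) + f = 70²/(3.2 × 0.01) + 70 = 4900/0.032 + 70 ≈ 153195.0 mm ≈ 153.2 m.
Near limit Dn = s·(H − f)/(H + s − 2f) = 23800 × (153195.0 − 70) / (153195.0 + 23800 − 2 × 70) = 23800 × 153125.0 / 176855.0 ≈ 20607 mm ≈ 20.6 m.

20.6 m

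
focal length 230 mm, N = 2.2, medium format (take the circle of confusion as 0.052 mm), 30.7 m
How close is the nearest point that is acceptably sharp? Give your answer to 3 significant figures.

28.8 m

Hyperfocal distance H = f²/(N·c) + f = 230²/(2.2 × 0.052) + 230 = 52900/0.1144 + 230 ≈ 462642.6 mm ≈ 462.6 m.
Near limit Dn = s·(H − f)/(H + s − 2f) = 30700 × (462642.6 − 230) / (462642.6 + 30700 − 2 × 230) = 30700 × 462412.6 / 492882.6 ≈ 28802 mm ≈ 28.8 m.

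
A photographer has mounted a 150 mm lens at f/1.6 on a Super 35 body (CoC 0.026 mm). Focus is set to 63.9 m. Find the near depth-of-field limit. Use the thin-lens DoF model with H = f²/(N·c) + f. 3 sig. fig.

Hyperfocal distance H = f²/(N·c) + f = 150²/(1.6 × 0.026) + 150 = 22500/0.0416 + 150 ≈ 541015.4 mm ≈ 541.0 m.
Near limit Dn = s·(H − f)/(H + s − 2f) = 63900 × (541015.4 − 150) / (541015.4 + 63900 − 2 × 150) = 63900 × 540865.4 / 604615.4 ≈ 57162 mm ≈ 57.2 m.

57.2 m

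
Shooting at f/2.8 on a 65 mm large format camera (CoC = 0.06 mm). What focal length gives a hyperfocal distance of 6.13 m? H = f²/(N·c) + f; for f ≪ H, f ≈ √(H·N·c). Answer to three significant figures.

From H = f²/(N·c) + f, with f ≪ H: f ≈ √(H·N·c) = √(6130 × 2.8 × 0.06) = √1029.8 ≈ 32.09 mm.
Exact: f² + N·c·f − N·c·H = 0 ⇒ f = (−N·c + √((N·c)² + 4·N·c·H))/2 = (−0.168 + √4119.4)/2 ≈ 32.007 mm ≈ 32.0 mm.

32.0 mm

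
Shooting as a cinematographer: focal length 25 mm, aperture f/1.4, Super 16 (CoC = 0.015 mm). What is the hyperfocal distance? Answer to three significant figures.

Hyperfocal distance H = f²/(N·c) + f = 25²/(1.4 × 0.015) + 25 = 625/0.021 + 25 ≈ 29786.9 mm ≈ 29.8 m.

29.8 m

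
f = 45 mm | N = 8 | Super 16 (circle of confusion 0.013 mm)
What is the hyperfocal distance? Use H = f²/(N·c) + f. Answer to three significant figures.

19.5 m

Hyperfocal distance H = f²/(N·c) + f = 45²/(8 × 0.013) + 45 = 2025/0.104 + 45 ≈ 19516.2 mm ≈ 19.5 m.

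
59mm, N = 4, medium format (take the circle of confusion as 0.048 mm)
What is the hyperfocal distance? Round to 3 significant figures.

Hyperfocal distance H = f²/(N·c) + f = 59²/(4 × 0.048) + 59 = 3481/0.192 + 59 ≈ 18189.2 mm ≈ 18.2 m.

18.2 m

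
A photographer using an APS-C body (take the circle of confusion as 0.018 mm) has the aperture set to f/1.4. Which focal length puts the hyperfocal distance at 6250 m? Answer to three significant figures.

397 mm

From H = f²/(N·c) + f, with f ≪ H: f ≈ √(H·N·c) = √(6250000 × 1.4 × 0.018) = √157500 ≈ 396.9 mm.
The +f correction barely moves this — solving exactly, f² + N·c·f − N·c·H = 0 ⇒ f = (−N·c + √((N·c)² + 4·N·c·H))/2 = (−0.0252 + √630000)/2 ≈ 396.85 mm, so f ≈ 397 mm.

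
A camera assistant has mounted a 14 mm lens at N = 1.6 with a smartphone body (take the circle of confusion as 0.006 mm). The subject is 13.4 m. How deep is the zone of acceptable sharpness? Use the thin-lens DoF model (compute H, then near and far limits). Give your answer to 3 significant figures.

Hyperfocal distance H = f²/(N·c) + f = 14²/(1.6 × 0.006) + 14 = 196/0.0096 + 14 ≈ 20430.7 mm ≈ 20.43 m.
Near limit Dn = s·(H − f)/(H + s − 2f) = 13400 × (20430.7 − 14) / (20430.7 + 13400 − 2 × 14) = 13400 × 20416.7 / 33802.7 ≈ 8094 mm.
Far limit Df = s·(H − f)/(H − s) = 13400 × (20430.7 − 14) / (20430.7 − 13400) = 13400 × 20416.7 / 7030.7 ≈ 38913 mm.
Depth of field = Df − Dn = 38913 − 8094 ≈ 30819 mm ≈ 30.8 m.

30.8 m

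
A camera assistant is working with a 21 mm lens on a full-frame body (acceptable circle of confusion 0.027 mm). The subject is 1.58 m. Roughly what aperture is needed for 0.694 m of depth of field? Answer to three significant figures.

f/2.20

Write h = H − f = f²/(N·c). The thin-lens limits are Dn = s·h/(h + (s−f)) and Df = s·h/(h − (s−f)), so DoF = Df − Dn = 2·s·(s−f)·h / (h² − (s−f)²).
That is a quadratic in h: DoF·h² − 2·s·(s−f)·h − DoF·(s−f)² = 0 ⇒ h = (s−f)·(s + √(s² + DoF²)) / DoF = 1559 × (1580 + √(1580² + 694²)) / 694 = 1559 × (1580 + 1725.70) / 694 ≈ 7425.9 mm.
Then N = f²/(c·h) = 21² / (0.027 × 7425.9) = 441 / 200.50 ≈ 2.20.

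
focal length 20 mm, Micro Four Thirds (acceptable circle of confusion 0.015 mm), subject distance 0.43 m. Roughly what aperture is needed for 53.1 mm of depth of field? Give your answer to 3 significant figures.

f/4

Write h = H − f = f²/(N·c). The thin-lens limits are Dn = s·h/(h + (s−f)) and Df = s·h/(h − (s−f)), so DoF = Df − Dn = 2·s·(s−f)·h / (h² − (s−f)²).
That is a quadratic in h: DoF·h² − 2·s·(s−f)·h − DoF·(s−f)² = 0 ⇒ h = (s−f)·(s + √(s² + DoF²)) / DoF = 410 × (430 + √(430² + 53.1²)) / 53.1 = 410 × (430 + 433.266) / 53.1 ≈ 6665.5 mm.
Then N = f²/(c·h) = 20² / (0.015 × 6665.5) = 400 / 99.983 ≈ 4.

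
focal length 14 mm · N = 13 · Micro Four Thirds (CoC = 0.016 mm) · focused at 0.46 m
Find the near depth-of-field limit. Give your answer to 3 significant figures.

312 mm

Hyperfocal distance H = f²/(N·c) + f = 14²/(13 × 0.016) + 14 = 196/0.208 + 14 ≈ 956.3 mm ≈ 0.956 m.
Near limit Dn = s·(H − f)/(H + s − 2f) = 460 × (956.3 − 14) / (956.3 + 460 − 2 × 14) = 460 × 942.3 / 1388.3 ≈ 312.22 mm.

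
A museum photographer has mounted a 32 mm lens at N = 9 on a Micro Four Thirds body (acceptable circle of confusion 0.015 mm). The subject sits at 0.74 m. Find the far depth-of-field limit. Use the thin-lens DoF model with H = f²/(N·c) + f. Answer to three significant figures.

0.816 m

Hyperfocal distance H = f²/(N·c) + f = 32²/(9 × 0.015) + 32 = 1024/0.135 + 32 ≈ 7617.2 mm ≈ 7.617 m.
Far limit Df = s·(H − f)/(H − s) = 740 × (7617.2 − 32) / (7617.2 − 740) = 740 × 7585.2 / 6877.2 ≈ 816.18 mm ≈ 0.816 m.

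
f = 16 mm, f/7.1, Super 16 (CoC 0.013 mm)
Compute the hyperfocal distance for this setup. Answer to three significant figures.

2.79 m

Hyperfocal distance H = f²/(N·c) + f = 16²/(7.1 × 0.013) + 16 = 256/0.0923 + 16 ≈ 2789.6 mm ≈ 2.79 m.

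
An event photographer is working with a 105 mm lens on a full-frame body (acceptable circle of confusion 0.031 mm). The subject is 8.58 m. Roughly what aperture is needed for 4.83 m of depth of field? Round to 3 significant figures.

Write h = H − f = f²/(N·c). The thin-lens limits are Dn = s·h/(h + (s−f)) and Df = s·h/(h − (s−f)), so DoF = Df − Dn = 2·s·(s−f)·h / (h² − (s−f)²).
That is a quadratic in h: DoF·h² − 2·s·(s−f)·h − DoF·(s−f)² = 0 ⇒ h = (s−f)·(s + √(s² + DoF²)) / DoF = 8475 × (8580 + √(8580² + 4830²)) / 4830 = 8475 × (8580 + 9846.08) / 4830 ≈ 32331 mm.
Then N = f²/(c·h) = 105² / (0.031 × 32331) = 11025 / 1002.3 ≈ 11.

f/11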